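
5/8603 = 5/8603 = 0.00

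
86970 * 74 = 6435780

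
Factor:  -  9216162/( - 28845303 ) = 3072054/9615101=2^1*3^1 *43^ (-1 ) * 53^( - 1) * 4219^( -1)* 512009^1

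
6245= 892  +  5353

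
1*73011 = 73011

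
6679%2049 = 532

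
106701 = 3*35567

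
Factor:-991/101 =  - 101^( - 1 ) *991^1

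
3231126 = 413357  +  2817769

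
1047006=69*15174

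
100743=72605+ 28138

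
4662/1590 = 2+247/265 = 2.93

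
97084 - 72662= 24422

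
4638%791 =683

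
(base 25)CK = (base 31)aa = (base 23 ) DL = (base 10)320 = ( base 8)500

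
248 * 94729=23492792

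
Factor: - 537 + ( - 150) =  - 687 =- 3^1 * 229^1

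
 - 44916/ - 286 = 22458/143 = 157.05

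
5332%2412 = 508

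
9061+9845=18906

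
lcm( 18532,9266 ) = 18532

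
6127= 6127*1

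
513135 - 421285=91850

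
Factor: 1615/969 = 5/3 = 3^( - 1 )*5^1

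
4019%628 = 251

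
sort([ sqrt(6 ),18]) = [ sqrt( 6) , 18] 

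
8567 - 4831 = 3736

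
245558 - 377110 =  - 131552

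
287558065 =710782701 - 423224636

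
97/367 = 97/367 = 0.26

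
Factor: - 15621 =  - 3^1*41^1*127^1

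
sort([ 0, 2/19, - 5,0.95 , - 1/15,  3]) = [ - 5,-1/15, 0, 2/19,0.95,3 ] 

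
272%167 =105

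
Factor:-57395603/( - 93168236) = 2^( - 2 )*7^( - 1)*23^1*41^(  -  1)*81157^(-1)  *2495461^1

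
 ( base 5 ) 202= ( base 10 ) 52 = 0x34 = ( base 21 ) 2A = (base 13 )40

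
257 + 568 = 825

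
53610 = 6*8935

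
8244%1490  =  794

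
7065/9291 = 2355/3097 = 0.76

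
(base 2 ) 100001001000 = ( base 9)2815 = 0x848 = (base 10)2120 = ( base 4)201020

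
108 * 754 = 81432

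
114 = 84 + 30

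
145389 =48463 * 3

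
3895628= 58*67166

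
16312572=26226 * 622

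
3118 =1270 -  - 1848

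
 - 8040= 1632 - 9672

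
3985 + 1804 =5789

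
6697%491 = 314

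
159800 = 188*850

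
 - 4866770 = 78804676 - 83671446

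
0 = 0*383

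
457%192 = 73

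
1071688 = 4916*218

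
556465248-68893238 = 487572010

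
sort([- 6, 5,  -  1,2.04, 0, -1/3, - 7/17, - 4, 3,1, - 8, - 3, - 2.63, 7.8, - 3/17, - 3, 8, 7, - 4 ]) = [ - 8,-6, - 4,- 4, - 3, - 3, - 2.63, - 1, - 7/17,-1/3, - 3/17, 0,1, 2.04, 3, 5,7, 7.8, 8 ]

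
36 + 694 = 730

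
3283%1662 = 1621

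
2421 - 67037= - 64616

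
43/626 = 43/626 = 0.07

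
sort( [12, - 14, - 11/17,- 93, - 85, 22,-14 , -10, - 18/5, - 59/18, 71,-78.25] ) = [ - 93,-85, - 78.25, - 14 , - 14,-10 , - 18/5,-59/18, - 11/17, 12,22, 71] 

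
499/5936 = 499/5936 = 0.08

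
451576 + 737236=1188812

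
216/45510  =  36/7585 = 0.00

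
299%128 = 43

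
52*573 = 29796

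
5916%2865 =186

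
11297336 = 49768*227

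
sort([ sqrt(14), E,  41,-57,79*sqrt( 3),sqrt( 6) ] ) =[ - 57,sqrt(6),E,sqrt( 14 ),41 , 79*sqrt( 3)]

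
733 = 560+173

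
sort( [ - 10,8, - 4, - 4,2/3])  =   [-10, - 4, - 4, 2/3,8 ]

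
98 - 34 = 64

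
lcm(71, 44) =3124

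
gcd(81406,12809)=1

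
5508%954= 738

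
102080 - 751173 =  -649093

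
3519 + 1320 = 4839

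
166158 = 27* 6154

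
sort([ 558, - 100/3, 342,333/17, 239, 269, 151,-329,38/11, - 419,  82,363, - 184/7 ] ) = [ - 419,-329 , - 100/3,-184/7, 38/11,333/17, 82, 151, 239, 269, 342, 363, 558]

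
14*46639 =652946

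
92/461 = 92/461 = 0.20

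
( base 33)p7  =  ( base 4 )31000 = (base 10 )832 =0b1101000000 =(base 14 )436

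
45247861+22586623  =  67834484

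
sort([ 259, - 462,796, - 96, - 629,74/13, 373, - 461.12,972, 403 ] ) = [ - 629, - 462,- 461.12,- 96 , 74/13,259,373, 403,796,972 ] 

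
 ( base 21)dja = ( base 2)1011111111110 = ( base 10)6142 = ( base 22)cf4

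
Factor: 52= 2^2*13^1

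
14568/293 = 14568/293 =49.72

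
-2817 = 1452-4269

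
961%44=37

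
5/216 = 5/216 = 0.02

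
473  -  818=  - 345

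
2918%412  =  34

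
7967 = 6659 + 1308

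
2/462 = 1/231 = 0.00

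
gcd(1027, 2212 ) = 79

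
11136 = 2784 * 4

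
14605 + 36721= 51326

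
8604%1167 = 435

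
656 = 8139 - 7483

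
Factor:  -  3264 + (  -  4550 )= - 2^1*3907^1 = -  7814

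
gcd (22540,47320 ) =140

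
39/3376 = 39/3376 = 0.01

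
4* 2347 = 9388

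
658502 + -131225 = 527277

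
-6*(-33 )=198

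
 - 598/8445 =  - 1 + 7847/8445 = -0.07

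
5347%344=187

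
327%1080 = 327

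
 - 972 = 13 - 985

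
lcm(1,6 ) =6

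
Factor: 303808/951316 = 2^4*29^( - 1) * 47^1*59^( -1)*101^1*139^( - 1) = 75952/237829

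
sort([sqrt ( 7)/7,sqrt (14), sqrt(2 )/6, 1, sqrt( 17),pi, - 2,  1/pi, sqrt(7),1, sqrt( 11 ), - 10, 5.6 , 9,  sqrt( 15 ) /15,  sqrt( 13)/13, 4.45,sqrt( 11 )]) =[ - 10, - 2, sqrt(2)/6, sqrt(15)/15, sqrt(13) /13, 1/pi,sqrt(7)/7, 1, 1, sqrt(7), pi, sqrt(11), sqrt(11), sqrt( 14) , sqrt( 17), 4.45, 5.6, 9 ]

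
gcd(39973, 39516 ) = 1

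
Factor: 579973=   579973^1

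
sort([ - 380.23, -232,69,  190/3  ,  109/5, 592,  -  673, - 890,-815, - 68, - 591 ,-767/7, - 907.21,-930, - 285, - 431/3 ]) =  [-930, - 907.21, - 890, - 815,-673, - 591,-380.23, - 285 , -232,- 431/3,-767/7, - 68,  109/5,190/3,69,592]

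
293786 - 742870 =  - 449084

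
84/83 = 84/83 =1.01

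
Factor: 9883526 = 2^1*4941763^1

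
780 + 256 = 1036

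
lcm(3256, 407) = 3256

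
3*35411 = 106233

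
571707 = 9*63523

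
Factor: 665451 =3^2*73939^1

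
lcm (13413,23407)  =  1193757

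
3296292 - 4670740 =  - 1374448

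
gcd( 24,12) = 12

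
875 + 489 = 1364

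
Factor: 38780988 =2^2*3^1*97^1*33317^1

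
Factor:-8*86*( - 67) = 46096 = 2^4*43^1*67^1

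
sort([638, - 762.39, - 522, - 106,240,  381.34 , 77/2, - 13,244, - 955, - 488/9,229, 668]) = [ - 955, - 762.39, - 522, - 106,-488/9, - 13,77/2, 229,240,244,  381.34, 638,668]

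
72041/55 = 1309 + 46/55 = 1309.84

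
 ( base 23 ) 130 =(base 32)IM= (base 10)598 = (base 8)1126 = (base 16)256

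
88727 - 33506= 55221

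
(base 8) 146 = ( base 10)102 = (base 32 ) 36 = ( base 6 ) 250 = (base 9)123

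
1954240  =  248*7880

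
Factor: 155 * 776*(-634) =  - 2^4 * 5^1*31^1*97^1 * 317^1 = -  76257520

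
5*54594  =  272970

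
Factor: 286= 2^1*11^1*13^1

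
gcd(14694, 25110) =186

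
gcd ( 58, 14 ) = 2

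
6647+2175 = 8822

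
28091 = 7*4013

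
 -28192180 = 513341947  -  541534127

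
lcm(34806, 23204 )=69612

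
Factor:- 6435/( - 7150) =2^ ( - 1)*3^2*5^(  -  1)= 9/10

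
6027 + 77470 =83497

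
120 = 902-782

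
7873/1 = 7873 = 7873.00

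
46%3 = 1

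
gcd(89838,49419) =9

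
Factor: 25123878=2^1*3^3*13^2 * 2753^1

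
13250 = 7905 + 5345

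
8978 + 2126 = 11104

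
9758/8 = 4879/4  =  1219.75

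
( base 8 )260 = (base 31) 5l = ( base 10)176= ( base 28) 68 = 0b10110000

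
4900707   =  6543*749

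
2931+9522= 12453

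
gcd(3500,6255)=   5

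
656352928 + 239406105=895759033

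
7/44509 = 7/44509 = 0.00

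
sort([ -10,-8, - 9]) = [ - 10,-9,-8] 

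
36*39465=1420740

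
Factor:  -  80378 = - 2^1 * 40189^1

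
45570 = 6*7595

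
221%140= 81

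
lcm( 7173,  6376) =57384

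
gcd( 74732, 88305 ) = 7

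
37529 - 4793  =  32736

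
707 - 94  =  613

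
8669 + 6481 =15150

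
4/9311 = 4/9311 = 0.00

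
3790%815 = 530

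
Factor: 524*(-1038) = - 543912 = - 2^3*3^1*131^1*173^1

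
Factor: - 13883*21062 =- 2^1*10531^1*13883^1 = - 292403746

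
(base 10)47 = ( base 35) 1C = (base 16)2F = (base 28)1j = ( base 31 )1G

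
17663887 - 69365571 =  - 51701684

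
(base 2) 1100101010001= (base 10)6481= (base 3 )22220001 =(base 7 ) 24616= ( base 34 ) 5kl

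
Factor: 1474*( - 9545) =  - 2^1*5^1 * 11^1 * 23^1*67^1*83^1=- 14069330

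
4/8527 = 4/8527 = 0.00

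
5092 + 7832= 12924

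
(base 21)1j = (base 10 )40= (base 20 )20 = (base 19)22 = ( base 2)101000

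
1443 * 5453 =7868679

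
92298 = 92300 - 2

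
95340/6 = 15890 = 15890.00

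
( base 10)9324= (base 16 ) 246C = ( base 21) 1030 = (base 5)244244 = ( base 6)111100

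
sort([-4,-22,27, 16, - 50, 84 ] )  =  [ - 50,  -  22, - 4,16,27, 84]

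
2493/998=2493/998 = 2.50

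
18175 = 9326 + 8849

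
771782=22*35081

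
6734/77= 87  +  5/11 = 87.45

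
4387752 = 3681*1192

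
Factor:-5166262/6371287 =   -  2^1 * 13^(  -  1)*257^(- 1 )*1907^(-1 )*2583131^1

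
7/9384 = 7/9384 = 0.00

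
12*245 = 2940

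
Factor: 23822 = 2^1*43^1*277^1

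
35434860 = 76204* 465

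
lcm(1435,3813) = 133455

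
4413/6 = 735 + 1/2 =735.50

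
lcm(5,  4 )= 20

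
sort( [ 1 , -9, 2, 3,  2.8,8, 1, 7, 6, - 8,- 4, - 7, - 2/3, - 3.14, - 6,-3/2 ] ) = [  -  9, - 8, - 7, - 6, - 4 ,-3.14  , - 3/2, - 2/3,1, 1, 2 , 2.8,3,6,7 , 8] 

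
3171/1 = 3171 = 3171.00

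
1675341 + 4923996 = 6599337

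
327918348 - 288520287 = 39398061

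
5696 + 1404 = 7100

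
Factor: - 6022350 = - 2^1*3^4*5^2*1487^1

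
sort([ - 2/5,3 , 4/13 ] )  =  [-2/5,4/13, 3]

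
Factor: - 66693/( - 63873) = 3^( - 1) * 11^1 * 43^1*151^( - 1) = 473/453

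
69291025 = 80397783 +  - 11106758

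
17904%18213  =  17904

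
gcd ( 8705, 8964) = 1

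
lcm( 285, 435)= 8265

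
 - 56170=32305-88475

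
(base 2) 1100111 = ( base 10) 103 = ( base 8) 147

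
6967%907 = 618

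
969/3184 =969/3184 = 0.30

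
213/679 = 213/679 = 0.31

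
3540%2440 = 1100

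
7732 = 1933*4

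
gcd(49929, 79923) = 3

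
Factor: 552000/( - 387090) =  -800/561 = -2^5 * 3^( -1)*5^2 * 11^(-1)*17^( - 1 ) 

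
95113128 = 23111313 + 72001815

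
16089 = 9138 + 6951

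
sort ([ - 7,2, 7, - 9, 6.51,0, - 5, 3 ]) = [ - 9, - 7, - 5,  0,2, 3,6.51,7]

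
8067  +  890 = 8957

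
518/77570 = 259/38785 = 0.01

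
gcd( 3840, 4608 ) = 768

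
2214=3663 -1449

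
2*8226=16452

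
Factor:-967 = -967^1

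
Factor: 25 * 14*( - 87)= - 2^1 * 3^1*5^2*7^1*29^1 = - 30450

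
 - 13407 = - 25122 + 11715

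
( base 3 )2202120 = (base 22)43b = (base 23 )3IC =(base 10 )2013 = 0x7dd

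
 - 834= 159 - 993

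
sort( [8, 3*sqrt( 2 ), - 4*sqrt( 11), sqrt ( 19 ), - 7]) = [ - 4*sqrt(11),- 7, 3*sqrt( 2), sqrt( 19),8 ]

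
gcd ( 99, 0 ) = 99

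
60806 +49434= 110240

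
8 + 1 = 9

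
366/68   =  183/34 = 5.38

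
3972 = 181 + 3791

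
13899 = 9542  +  4357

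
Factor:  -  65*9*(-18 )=2^1*3^4 *5^1  *  13^1 = 10530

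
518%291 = 227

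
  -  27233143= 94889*( - 287 )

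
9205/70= 263/2 = 131.50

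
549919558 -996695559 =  - 446776001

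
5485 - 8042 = -2557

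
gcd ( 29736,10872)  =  72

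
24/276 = 2/23 =0.09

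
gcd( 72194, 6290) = 2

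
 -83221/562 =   -  149 + 517/562 =- 148.08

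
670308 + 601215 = 1271523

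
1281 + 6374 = 7655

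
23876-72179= -48303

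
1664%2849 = 1664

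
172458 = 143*1206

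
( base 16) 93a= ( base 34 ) 21g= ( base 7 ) 6613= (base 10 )2362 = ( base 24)42A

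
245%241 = 4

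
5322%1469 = 915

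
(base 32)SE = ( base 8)1616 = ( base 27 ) 16j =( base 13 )550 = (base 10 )910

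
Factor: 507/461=3^1*13^2*461^(  -  1 )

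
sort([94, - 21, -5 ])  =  [ - 21, - 5,94 ]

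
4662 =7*666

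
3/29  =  3/29  =  0.10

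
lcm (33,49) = 1617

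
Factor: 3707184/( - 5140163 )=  - 2^4*3^1*7^ ( - 1 ) * 13^2*  29^(  -  1 )*457^1 *25321^( - 1)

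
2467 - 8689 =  - 6222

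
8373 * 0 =0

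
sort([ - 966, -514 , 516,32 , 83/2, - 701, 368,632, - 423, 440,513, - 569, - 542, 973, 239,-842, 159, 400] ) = [ -966  , - 842, - 701, - 569, - 542, - 514, - 423, 32, 83/2, 159, 239, 368, 400, 440,513, 516,632  ,  973]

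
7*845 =5915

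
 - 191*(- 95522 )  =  18244702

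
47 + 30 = 77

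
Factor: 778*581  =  2^1*7^1*83^1 * 389^1 =452018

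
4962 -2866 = 2096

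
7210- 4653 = 2557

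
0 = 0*313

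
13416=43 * 312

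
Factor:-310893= -3^1* 11^1*9421^1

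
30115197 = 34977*861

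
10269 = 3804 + 6465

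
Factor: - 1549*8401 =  - 31^1 * 271^1*1549^1 = - 13013149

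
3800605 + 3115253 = 6915858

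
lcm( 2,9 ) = 18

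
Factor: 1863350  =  2^1*5^2 * 83^1 *449^1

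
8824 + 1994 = 10818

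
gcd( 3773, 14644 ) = 7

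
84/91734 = 14/15289 = 0.00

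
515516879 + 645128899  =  1160645778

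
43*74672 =3210896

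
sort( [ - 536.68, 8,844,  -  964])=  [ - 964, - 536.68,8 , 844]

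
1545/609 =515/203 = 2.54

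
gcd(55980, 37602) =18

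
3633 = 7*519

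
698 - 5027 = - 4329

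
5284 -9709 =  - 4425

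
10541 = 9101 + 1440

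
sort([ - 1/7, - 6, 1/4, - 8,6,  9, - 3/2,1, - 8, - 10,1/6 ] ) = [ - 10, - 8, - 8, - 6 , - 3/2 , - 1/7,  1/6,1/4, 1,6, 9]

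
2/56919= 2/56919 = 0.00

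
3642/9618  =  607/1603 = 0.38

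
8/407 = 8/407=0.02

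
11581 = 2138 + 9443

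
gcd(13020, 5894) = 14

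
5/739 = 5/739= 0.01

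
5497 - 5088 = 409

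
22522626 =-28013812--50536438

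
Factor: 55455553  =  23^1*2411111^1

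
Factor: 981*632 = 2^3*3^2*79^1*109^1= 619992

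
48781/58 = 48781/58=841.05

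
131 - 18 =113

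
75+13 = 88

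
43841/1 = 43841 = 43841.00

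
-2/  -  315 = 2/315 = 0.01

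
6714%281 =251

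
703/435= 703/435 = 1.62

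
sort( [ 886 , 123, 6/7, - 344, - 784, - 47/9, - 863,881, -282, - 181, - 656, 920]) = [ - 863,-784, - 656, - 344,  -  282, - 181, - 47/9, 6/7, 123, 881, 886 , 920 ]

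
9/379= 9/379 = 0.02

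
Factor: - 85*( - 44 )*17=2^2*5^1*11^1*17^2 = 63580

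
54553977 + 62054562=116608539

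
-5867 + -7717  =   -13584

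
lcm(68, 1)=68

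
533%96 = 53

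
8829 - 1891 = 6938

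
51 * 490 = 24990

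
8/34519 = 8/34519 = 0.00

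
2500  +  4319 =6819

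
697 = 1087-390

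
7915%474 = 331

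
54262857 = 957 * 56701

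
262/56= 131/28=4.68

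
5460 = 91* 60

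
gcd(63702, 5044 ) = 2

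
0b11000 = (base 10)24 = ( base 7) 33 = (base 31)O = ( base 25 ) O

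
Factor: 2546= 2^1*19^1*67^1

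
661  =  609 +52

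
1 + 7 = 8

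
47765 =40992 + 6773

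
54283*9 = 488547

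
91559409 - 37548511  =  54010898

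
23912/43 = 556 +4/43=556.09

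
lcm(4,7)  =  28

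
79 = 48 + 31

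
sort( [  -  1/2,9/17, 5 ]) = [ - 1/2, 9/17,5] 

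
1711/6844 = 1/4 = 0.25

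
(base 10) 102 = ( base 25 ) 42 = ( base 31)39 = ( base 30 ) 3C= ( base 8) 146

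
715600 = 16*44725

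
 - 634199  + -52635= -686834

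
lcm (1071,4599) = 78183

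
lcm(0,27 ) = 0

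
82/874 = 41/437 = 0.09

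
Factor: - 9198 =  - 2^1*3^2*7^1*73^1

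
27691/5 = 27691/5= 5538.20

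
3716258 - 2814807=901451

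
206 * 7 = 1442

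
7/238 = 1/34 = 0.03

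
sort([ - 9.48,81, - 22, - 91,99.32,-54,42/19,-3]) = [ - 91, - 54, - 22, - 9.48, - 3,  42/19, 81 , 99.32]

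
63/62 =1 + 1/62 = 1.02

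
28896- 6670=22226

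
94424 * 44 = 4154656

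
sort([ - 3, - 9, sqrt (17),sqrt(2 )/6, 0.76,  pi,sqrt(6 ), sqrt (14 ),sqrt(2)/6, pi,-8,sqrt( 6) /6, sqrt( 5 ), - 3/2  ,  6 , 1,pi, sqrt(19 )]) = [ - 9 ,-8, - 3,-3/2,sqrt(2) /6,sqrt(2)/6, sqrt (6)/6, 0.76,1,sqrt ( 5),sqrt (6),  pi, pi, pi, sqrt( 14),sqrt ( 17), sqrt( 19), 6 ]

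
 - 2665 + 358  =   - 2307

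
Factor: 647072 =2^5*73^1*277^1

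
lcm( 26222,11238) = 78666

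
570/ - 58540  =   - 1 + 5797/5854 = - 0.01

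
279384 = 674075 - 394691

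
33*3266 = 107778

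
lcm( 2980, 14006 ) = 140060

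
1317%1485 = 1317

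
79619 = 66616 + 13003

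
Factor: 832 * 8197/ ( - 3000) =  - 852488/375 = -2^3*3^( - 1 )*5^ ( - 3 )*7^1*13^1*1171^1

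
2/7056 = 1/3528 = 0.00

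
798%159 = 3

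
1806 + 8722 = 10528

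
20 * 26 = 520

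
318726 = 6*53121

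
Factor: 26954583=3^1*8984861^1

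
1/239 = 1/239 = 0.00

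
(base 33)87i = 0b10001100000001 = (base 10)8961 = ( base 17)1e02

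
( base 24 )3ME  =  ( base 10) 2270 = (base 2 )100011011110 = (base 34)1WQ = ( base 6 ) 14302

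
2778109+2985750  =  5763859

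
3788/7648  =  947/1912 = 0.50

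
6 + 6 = 12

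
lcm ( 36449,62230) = 2551430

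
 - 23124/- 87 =265+23/29 =265.79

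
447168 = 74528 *6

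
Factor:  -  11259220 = -2^2*5^1*7^2*11489^1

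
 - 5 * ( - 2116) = 10580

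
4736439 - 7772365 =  - 3035926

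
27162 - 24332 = 2830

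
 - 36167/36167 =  - 1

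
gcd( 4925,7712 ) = 1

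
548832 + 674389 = 1223221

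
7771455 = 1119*6945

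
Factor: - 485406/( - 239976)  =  89/44 = 2^( - 2)*11^( - 1) * 89^1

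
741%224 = 69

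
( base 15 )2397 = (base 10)7567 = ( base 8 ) 16617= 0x1d8f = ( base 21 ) h37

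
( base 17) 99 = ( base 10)162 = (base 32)52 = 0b10100010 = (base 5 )1122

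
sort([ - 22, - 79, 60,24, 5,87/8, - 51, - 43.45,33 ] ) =[ - 79, - 51, - 43.45, - 22,  5,87/8 , 24,33, 60] 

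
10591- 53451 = -42860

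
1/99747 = 1/99747 = 0.00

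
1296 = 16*81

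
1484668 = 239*6212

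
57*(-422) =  - 24054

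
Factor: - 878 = - 2^1 * 439^1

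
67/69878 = 67/69878 = 0.00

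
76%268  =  76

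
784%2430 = 784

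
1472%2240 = 1472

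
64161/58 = 1106 + 13/58 = 1106.22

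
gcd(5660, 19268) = 4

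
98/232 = 49/116 = 0.42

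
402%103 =93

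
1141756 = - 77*(  -  14828)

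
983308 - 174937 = 808371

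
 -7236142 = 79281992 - 86518134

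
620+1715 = 2335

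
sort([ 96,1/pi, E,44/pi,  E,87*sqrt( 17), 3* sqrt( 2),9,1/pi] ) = [ 1/pi,1/pi, E, E, 3*sqrt ( 2 ) , 9 , 44/pi,96 , 87*sqrt(17 ) ] 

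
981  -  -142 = 1123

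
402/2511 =134/837 =0.16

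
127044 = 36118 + 90926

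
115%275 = 115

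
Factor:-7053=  - 3^1*2351^1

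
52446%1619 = 638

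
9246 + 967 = 10213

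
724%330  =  64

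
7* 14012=98084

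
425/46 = 425/46 = 9.24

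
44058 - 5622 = 38436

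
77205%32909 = 11387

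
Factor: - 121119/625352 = -141/728 = - 2^( - 3 ) * 3^1 * 7^(  -  1 )*13^( - 1 )*47^1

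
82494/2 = 41247=41247.00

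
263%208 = 55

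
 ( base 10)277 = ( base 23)c1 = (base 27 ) A7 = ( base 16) 115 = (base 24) bd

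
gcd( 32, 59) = 1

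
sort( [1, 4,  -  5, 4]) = [ - 5, 1, 4, 4 ] 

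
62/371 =62/371 =0.17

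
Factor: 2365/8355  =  473/1671 =3^(-1 ) * 11^1*43^1*557^(-1 )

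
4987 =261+4726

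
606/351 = 1+ 85/117 = 1.73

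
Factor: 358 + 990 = 1348 = 2^2 * 337^1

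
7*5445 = 38115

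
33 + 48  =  81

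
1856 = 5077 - 3221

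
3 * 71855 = 215565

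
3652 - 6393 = - 2741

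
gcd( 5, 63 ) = 1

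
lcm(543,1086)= 1086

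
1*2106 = 2106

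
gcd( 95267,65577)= 1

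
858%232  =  162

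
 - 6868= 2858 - 9726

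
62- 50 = 12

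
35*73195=2561825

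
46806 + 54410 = 101216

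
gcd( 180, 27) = 9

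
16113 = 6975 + 9138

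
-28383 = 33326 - 61709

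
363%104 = 51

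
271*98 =26558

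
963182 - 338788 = 624394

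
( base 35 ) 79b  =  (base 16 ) 22C5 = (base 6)105113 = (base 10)8901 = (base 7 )34644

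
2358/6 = 393 = 393.00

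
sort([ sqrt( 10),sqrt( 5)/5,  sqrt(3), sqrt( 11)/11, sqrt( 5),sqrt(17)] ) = [ sqrt(11 )/11, sqrt( 5)/5,sqrt(3 ),sqrt( 5),sqrt (10),sqrt( 17)]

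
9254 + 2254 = 11508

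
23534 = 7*3362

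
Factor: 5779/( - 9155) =  -  5^( -1) *1831^(- 1 )*5779^1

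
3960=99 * 40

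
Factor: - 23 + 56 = 33 = 3^1*11^1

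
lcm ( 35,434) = 2170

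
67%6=1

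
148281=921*161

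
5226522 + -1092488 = 4134034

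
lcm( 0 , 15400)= 0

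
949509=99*9591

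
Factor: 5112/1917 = 8/3 = 2^3 *3^( - 1)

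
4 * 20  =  80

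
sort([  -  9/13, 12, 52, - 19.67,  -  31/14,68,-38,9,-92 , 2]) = [ - 92,-38,  -  19.67,-31/14,-9/13, 2,9,12,52,68] 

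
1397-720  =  677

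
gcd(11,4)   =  1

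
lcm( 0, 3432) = 0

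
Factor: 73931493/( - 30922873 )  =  -3^1*73^( - 1)*113^1*218087^1* 423601^(-1 )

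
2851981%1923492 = 928489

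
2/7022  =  1/3511= 0.00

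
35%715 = 35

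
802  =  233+569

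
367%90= 7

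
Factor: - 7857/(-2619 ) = 3^1= 3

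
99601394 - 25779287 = 73822107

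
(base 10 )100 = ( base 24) 44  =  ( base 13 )79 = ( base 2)1100100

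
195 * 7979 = 1555905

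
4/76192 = 1/19048 = 0.00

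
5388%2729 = 2659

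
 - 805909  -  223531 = - 1029440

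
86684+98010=184694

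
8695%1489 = 1250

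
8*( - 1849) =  - 14792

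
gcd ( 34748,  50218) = 238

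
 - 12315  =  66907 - 79222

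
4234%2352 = 1882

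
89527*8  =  716216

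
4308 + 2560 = 6868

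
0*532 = 0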